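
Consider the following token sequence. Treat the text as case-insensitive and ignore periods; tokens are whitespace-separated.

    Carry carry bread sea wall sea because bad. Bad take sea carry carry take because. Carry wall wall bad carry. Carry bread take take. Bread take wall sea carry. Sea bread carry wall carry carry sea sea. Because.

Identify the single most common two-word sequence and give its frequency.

"carry carry", 4 times

Bigram frequencies (highest first):
  carry carry: 4
  carry bread: 2
  wall sea: 2
  sea because: 2
  sea carry: 2
  carry wall: 2
  … (21 more, each ≤ 2)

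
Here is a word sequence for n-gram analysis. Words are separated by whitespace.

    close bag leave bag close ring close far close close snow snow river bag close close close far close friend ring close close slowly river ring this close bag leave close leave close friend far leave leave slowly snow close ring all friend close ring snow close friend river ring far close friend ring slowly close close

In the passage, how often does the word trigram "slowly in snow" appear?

0

Scanning the 55 overlapping trigram windows for "slowly in snow":
  (none found)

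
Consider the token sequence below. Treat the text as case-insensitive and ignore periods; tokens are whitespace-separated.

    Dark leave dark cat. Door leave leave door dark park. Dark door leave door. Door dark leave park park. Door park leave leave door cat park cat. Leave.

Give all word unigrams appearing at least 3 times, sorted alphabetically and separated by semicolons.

Unigram counts meeting the condition (at least 3 times):
  cat: 3
  dark: 5
  door: 7
  leave: 8
  park: 5

cat; dark; door; leave; park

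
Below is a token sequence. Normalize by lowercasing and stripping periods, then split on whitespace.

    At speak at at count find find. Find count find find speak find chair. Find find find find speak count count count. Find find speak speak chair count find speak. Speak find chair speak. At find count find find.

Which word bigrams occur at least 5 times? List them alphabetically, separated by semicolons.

count find; find find

Bigram counts meeting the condition (at least 5 times):
  count find: 5
  find find: 8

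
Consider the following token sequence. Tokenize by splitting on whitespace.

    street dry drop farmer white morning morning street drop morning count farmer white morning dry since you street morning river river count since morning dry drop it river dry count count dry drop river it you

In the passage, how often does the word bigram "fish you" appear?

0

Scanning the 35 overlapping bigram windows for "fish you":
  (none found)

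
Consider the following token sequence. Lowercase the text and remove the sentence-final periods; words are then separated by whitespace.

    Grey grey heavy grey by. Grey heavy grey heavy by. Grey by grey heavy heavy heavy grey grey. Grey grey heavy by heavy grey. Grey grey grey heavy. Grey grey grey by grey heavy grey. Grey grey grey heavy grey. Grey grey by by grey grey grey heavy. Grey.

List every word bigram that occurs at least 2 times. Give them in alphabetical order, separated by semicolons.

Bigram counts meeting the condition (at least 2 times):
  by grey: 5
  grey by: 4
  grey grey: 16
  grey heavy: 9
  heavy by: 2
  heavy grey: 8
  heavy heavy: 2

by grey; grey by; grey grey; grey heavy; heavy by; heavy grey; heavy heavy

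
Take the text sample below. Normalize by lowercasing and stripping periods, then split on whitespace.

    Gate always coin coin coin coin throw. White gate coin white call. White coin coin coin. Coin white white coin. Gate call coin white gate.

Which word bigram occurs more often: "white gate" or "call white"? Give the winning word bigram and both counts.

"white gate" (2 vs 1)

"white gate": 2 occurrences
"call white": 1 occurrence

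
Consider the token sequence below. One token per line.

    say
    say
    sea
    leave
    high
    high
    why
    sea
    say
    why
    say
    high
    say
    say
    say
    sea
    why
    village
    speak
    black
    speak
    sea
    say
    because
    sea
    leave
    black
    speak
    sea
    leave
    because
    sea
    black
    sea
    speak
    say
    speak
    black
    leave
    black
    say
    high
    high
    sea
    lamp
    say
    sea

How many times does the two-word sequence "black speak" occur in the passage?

2

Scanning the 46 overlapping bigram windows for "black speak":
  position 20–21: black speak
  position 27–28: black speak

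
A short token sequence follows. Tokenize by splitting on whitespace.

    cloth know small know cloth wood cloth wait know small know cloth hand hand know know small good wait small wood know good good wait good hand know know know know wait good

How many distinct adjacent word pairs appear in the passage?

33 tokens → 32 bigram windows in total.
Repeated bigrams (each contributes count−1 duplicates):
  know know: 4
  know small: 3
  good wait: 2
  hand know: 2
  know cloth: 2
  small know: 2
  wait good: 2
10 duplicate windows → 32 − 10 = 22 distinct.

22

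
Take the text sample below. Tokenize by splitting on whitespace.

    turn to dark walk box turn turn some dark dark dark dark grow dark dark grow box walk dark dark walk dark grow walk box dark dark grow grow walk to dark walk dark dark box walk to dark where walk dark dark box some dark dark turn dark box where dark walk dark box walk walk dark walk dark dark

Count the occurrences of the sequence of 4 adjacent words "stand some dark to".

Scanning the 58 overlapping 4-gram windows for "stand some dark to":
  (none found)

0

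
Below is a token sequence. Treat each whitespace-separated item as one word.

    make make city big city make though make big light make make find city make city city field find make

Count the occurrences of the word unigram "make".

8

Scanning the 20 tokens for "make":
  position 1: make
  position 2: make
  position 6: make
  position 8: make
  position 11: make
  position 12: make
  position 15: make
  position 20: make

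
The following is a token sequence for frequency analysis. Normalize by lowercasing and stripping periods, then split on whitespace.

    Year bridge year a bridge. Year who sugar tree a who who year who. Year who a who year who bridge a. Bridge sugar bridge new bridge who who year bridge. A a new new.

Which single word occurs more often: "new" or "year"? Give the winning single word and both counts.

"year" (7 vs 3)

"new": 3 occurrences
"year": 7 occurrences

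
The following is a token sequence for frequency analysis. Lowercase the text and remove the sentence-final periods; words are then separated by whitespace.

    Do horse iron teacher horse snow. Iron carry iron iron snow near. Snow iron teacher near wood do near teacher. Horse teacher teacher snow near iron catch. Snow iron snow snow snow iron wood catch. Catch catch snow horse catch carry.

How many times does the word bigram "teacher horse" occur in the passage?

2

Scanning the 40 overlapping bigram windows for "teacher horse":
  position 4–5: teacher horse
  position 20–21: teacher horse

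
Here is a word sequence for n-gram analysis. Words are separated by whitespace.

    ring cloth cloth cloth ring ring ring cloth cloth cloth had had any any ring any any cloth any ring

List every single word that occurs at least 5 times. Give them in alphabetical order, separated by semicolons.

any; cloth; ring

Unigram counts meeting the condition (at least 5 times):
  any: 5
  cloth: 7
  ring: 6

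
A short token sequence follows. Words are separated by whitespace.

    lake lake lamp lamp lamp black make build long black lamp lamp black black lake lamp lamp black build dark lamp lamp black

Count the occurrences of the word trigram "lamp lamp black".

Scanning the 21 overlapping trigram windows for "lamp lamp black":
  position 4–6: lamp lamp black
  position 11–13: lamp lamp black
  position 16–18: lamp lamp black
  position 21–23: lamp lamp black

4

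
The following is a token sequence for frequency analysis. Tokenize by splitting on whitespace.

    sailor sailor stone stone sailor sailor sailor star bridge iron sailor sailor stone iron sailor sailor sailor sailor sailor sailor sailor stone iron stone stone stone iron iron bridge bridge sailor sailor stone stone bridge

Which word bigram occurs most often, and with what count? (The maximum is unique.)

"sailor sailor", 11 times

Bigram frequencies (highest first):
  sailor sailor: 11
  sailor stone: 4
  stone stone: 4
  stone iron: 3
  iron sailor: 2
  stone sailor: 1
  … (9 more, each ≤ 1)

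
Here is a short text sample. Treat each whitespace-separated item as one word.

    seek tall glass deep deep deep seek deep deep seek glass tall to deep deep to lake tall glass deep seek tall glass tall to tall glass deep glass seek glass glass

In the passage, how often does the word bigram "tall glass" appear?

Scanning the 31 overlapping bigram windows for "tall glass":
  position 2–3: tall glass
  position 18–19: tall glass
  position 22–23: tall glass
  position 26–27: tall glass

4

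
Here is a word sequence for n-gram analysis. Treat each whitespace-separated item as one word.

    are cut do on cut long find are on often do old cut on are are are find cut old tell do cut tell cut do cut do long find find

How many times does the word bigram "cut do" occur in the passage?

Scanning the 30 overlapping bigram windows for "cut do":
  position 2–3: cut do
  position 25–26: cut do
  position 27–28: cut do

3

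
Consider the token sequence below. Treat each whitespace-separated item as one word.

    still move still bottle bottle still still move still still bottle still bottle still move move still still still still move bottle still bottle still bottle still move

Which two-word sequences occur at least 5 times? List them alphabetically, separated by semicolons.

bottle still; still bottle; still move; still still

Bigram counts meeting the condition (at least 5 times):
  bottle still: 6
  still bottle: 5
  still move: 5
  still still: 5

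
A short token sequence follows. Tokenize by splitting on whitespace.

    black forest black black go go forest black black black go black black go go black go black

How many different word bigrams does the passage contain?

18 tokens → 17 bigram windows in total.
Repeated bigrams (each contributes count−1 duplicates):
  black black: 4
  black go: 4
  go black: 3
  forest black: 2
  go go: 2
10 duplicate windows → 17 − 10 = 7 distinct.

7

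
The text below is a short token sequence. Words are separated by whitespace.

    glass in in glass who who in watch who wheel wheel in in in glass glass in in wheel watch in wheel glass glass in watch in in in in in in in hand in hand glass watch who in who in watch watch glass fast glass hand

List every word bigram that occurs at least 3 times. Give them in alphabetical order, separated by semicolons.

glass in; in in; in watch; who in

Bigram counts meeting the condition (at least 3 times):
  glass in: 3
  in in: 10
  in watch: 3
  who in: 3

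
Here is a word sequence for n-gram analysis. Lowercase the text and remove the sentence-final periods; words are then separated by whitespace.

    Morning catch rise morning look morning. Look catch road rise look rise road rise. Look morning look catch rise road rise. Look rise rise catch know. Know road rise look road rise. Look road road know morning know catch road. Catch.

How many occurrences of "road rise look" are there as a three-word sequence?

5

Scanning the 39 overlapping trigram windows for "road rise look":
  position 9–11: road rise look
  position 13–15: road rise look
  position 20–22: road rise look
  position 28–30: road rise look
  position 31–33: road rise look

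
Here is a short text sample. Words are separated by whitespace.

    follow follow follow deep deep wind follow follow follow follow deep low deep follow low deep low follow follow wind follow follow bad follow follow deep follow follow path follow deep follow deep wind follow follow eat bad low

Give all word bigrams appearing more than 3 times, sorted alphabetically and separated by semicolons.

Bigram counts meeting the condition (more than 3 times):
  follow deep: 5
  follow follow: 10

follow deep; follow follow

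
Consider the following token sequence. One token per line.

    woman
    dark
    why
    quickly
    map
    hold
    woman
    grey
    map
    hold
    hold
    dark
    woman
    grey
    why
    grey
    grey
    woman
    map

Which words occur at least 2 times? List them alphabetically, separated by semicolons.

Unigram counts meeting the condition (at least 2 times):
  dark: 2
  grey: 4
  hold: 3
  map: 3
  why: 2
  woman: 4

dark; grey; hold; map; why; woman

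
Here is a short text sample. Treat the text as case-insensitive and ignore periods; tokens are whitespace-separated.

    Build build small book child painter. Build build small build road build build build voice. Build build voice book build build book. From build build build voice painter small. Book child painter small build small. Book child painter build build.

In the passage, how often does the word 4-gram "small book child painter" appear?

Scanning the 37 overlapping 4-gram windows for "small book child painter":
  position 3–6: small book child painter
  position 29–32: small book child painter
  position 35–38: small book child painter

3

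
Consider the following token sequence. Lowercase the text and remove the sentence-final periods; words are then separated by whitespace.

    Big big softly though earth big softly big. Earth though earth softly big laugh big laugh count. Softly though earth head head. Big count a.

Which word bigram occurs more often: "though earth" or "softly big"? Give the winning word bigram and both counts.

"though earth" (3 vs 2)

"though earth": 3 occurrences
"softly big": 2 occurrences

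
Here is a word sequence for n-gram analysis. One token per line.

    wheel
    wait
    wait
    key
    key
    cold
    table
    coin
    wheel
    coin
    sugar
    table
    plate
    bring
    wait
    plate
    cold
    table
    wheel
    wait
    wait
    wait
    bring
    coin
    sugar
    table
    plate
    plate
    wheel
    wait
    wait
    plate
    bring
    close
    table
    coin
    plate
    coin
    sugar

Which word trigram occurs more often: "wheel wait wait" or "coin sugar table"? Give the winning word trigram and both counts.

"wheel wait wait": 3 occurrences
"coin sugar table": 2 occurrences

"wheel wait wait" (3 vs 2)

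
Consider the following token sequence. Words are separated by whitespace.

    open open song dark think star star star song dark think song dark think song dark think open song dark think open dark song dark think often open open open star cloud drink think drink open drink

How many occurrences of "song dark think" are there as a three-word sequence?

Scanning the 35 overlapping trigram windows for "song dark think":
  position 3–5: song dark think
  position 9–11: song dark think
  position 12–14: song dark think
  position 15–17: song dark think
  position 19–21: song dark think
  position 24–26: song dark think

6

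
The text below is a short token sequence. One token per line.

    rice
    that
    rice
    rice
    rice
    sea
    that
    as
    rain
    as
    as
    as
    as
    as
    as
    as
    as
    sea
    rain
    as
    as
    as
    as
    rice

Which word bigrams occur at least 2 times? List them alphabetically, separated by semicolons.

as as; rain as; rice rice

Bigram counts meeting the condition (at least 2 times):
  as as: 10
  rain as: 2
  rice rice: 2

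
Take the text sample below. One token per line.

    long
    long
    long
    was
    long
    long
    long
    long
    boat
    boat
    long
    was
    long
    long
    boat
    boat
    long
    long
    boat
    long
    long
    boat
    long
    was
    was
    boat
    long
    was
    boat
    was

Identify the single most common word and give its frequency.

"long", 16 times

Unigram frequencies (highest first):
  long: 16
  boat: 8
  was: 6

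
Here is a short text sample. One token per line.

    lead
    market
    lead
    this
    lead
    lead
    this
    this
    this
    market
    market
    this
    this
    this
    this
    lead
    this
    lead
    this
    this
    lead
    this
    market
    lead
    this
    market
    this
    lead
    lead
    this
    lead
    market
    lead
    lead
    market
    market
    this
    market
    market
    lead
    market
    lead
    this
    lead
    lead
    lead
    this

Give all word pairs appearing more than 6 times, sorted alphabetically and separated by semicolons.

Bigram counts meeting the condition (more than 6 times):
  lead this: 9
  this lead: 7

lead this; this lead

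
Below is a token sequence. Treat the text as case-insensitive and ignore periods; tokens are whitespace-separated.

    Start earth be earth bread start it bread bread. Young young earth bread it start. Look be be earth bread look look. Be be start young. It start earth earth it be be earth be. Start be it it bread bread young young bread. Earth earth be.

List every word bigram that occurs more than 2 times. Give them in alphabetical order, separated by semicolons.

Bigram counts meeting the condition (more than 2 times):
  be be: 3
  be earth: 3
  earth be: 3
  earth bread: 3

be be; be earth; earth be; earth bread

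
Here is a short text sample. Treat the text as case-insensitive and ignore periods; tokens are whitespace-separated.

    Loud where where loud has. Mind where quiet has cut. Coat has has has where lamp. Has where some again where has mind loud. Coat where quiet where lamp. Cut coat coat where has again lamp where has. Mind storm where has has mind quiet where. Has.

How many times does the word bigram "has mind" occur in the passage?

4

Scanning the 46 overlapping bigram windows for "has mind":
  position 5–6: has mind
  position 22–23: has mind
  position 38–39: has mind
  position 43–44: has mind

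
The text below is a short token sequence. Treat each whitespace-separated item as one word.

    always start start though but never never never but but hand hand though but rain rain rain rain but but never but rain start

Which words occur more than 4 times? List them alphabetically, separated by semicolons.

but; rain

Unigram counts meeting the condition (more than 4 times):
  but: 7
  rain: 5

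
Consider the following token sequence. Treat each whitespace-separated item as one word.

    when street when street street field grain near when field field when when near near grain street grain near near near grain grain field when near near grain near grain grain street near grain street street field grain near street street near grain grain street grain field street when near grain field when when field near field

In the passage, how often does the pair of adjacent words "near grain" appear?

Scanning the 56 overlapping bigram windows for "near grain":
  position 15–16: near grain
  position 21–22: near grain
  position 27–28: near grain
  position 29–30: near grain
  position 33–34: near grain
  position 42–43: near grain
  position 50–51: near grain

7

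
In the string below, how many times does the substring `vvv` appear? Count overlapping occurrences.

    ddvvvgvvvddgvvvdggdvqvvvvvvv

8

Sliding a length-3 window over the 28 characters (26 positions):
  position 3–5: vvv
  position 7–9: vvv
  position 13–15: vvv
  position 22–24: vvv
  position 23–25: vvv
  position 24–26: vvv
  position 25–27: vvv
  position 26–28: vvv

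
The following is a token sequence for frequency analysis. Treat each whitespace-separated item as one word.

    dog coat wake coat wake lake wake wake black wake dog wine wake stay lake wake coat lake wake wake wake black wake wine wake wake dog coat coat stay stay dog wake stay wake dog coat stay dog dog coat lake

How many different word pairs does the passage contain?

42 tokens → 41 bigram windows in total.
Repeated bigrams (each contributes count−1 duplicates):
  dog coat: 4
  wake wake: 4
  lake wake: 3
  wake dog: 3
  black wake: 2
  coat lake: 2
  coat stay: 2
  coat wake: 2
  … (5 more repeated)
19 duplicate windows → 41 − 19 = 22 distinct.

22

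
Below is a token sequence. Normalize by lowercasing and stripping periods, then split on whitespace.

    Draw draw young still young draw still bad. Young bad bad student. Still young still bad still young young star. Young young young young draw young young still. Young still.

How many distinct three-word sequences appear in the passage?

25

30 tokens → 28 trigram windows in total.
Repeated trigrams (each contributes count−1 duplicates):
  still young still: 2
  young still young: 2
  young young young: 2
3 duplicate windows → 28 − 3 = 25 distinct.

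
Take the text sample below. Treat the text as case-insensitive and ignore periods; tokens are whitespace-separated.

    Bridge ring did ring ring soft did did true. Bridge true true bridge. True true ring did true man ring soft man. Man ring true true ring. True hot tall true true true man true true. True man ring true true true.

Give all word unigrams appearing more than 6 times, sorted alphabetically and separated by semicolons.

ring; true

Unigram counts meeting the condition (more than 6 times):
  ring: 8
  true: 18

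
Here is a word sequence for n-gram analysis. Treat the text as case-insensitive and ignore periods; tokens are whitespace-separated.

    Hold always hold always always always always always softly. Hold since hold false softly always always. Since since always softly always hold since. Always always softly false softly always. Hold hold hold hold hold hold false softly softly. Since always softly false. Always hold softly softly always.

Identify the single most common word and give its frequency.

"always", 16 times

Unigram frequencies (highest first):
  always: 16
  hold: 12
  softly: 10
  since: 5
  false: 4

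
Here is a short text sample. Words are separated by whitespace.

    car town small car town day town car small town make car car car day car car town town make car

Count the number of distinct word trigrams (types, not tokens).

18

21 tokens → 19 trigram windows in total.
Repeated trigrams (each contributes count−1 duplicates):
  town make car: 2
1 duplicate windows → 19 − 1 = 18 distinct.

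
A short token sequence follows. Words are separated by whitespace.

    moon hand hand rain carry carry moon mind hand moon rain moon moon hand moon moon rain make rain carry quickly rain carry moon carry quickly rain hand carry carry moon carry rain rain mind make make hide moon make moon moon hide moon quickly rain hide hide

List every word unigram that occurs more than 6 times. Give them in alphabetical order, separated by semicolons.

carry; moon; rain

Unigram counts meeting the condition (more than 6 times):
  carry: 8
  moon: 13
  rain: 9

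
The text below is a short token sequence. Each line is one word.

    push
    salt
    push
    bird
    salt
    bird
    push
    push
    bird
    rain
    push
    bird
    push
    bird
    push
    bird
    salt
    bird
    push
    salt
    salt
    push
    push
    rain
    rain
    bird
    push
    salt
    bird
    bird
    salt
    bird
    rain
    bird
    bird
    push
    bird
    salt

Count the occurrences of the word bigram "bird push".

6

Scanning the 37 overlapping bigram windows for "bird push":
  position 6–7: bird push
  position 12–13: bird push
  position 14–15: bird push
  position 18–19: bird push
  position 26–27: bird push
  position 35–36: bird push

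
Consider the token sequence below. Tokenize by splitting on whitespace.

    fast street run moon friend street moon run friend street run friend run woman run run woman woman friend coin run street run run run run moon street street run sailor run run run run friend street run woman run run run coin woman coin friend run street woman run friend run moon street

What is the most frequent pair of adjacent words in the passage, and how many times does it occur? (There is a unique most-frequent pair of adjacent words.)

"run run", 9 times

Bigram frequencies (highest first):
  run run: 9
  street run: 5
  run friend: 4
  run moon: 3
  friend street: 3
  friend run: 3
  … (20 more, each ≤ 3)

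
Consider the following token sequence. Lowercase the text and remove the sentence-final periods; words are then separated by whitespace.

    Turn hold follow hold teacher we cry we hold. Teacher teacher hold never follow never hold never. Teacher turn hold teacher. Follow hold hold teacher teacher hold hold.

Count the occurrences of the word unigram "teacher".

7

Scanning the 28 tokens for "teacher":
  position 5: teacher
  position 10: teacher
  position 11: teacher
  position 18: teacher
  position 21: teacher
  position 25: teacher
  position 26: teacher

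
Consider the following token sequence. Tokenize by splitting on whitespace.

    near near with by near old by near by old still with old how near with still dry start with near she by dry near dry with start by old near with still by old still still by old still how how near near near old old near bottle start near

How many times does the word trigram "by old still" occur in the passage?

Scanning the 49 overlapping trigram windows for "by old still":
  position 9–11: by old still
  position 34–36: by old still
  position 38–40: by old still

3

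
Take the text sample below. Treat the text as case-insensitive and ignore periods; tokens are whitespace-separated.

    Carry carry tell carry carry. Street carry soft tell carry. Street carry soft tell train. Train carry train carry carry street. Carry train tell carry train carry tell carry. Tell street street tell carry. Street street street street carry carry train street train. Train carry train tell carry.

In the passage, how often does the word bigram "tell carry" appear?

6

Scanning the 47 overlapping bigram windows for "tell carry":
  position 3–4: tell carry
  position 9–10: tell carry
  position 24–25: tell carry
  position 28–29: tell carry
  position 33–34: tell carry
  position 47–48: tell carry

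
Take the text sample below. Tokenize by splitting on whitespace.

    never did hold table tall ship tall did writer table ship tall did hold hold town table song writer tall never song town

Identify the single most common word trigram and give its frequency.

Trigram frequencies (highest first):
  ship tall did: 2
  never did hold: 1
  did hold table: 1
  hold table tall: 1
  table tall ship: 1
  tall ship tall: 1
  … (14 more, each ≤ 1)

"ship tall did", 2 times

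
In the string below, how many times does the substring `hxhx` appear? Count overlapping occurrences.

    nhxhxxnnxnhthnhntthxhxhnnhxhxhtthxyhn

3

Sliding a length-4 window over the 37 characters (34 positions):
  position 2–5: hxhx
  position 19–22: hxhx
  position 26–29: hxhx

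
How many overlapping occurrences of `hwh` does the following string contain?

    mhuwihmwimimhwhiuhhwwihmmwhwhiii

2

Sliding a length-3 window over the 32 characters (30 positions):
  position 13–15: hwh
  position 27–29: hwh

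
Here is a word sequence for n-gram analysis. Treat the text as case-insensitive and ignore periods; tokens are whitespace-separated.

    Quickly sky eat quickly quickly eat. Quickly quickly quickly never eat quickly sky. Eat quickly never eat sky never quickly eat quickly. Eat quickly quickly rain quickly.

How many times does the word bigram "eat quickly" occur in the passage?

6

Scanning the 26 overlapping bigram windows for "eat quickly":
  position 3–4: eat quickly
  position 6–7: eat quickly
  position 11–12: eat quickly
  position 14–15: eat quickly
  position 21–22: eat quickly
  position 23–24: eat quickly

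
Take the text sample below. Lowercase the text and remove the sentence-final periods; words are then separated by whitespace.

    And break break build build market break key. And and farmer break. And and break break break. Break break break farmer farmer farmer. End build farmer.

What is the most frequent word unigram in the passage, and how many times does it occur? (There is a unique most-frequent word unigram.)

Unigram frequencies (highest first):
  break: 10
  and: 5
  farmer: 5
  build: 3
  market: 1
  key: 1
  … (1 more, each ≤ 1)

"break", 10 times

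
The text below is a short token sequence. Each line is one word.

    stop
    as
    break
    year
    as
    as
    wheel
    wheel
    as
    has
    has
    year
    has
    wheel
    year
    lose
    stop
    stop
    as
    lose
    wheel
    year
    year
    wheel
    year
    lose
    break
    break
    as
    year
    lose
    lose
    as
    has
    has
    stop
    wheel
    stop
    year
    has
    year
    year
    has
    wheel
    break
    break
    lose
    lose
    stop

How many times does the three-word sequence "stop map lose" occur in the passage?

0

Scanning the 47 overlapping trigram windows for "stop map lose":
  (none found)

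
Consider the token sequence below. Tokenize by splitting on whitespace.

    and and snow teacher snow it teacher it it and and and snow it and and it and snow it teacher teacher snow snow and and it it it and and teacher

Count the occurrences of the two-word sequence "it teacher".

Scanning the 31 overlapping bigram windows for "it teacher":
  position 6–7: it teacher
  position 20–21: it teacher

2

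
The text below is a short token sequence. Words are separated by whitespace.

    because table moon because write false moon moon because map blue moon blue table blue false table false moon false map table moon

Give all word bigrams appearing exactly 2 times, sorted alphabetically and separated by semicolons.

false moon; moon because; table moon

Bigram counts meeting the condition (exactly 2 times):
  false moon: 2
  moon because: 2
  table moon: 2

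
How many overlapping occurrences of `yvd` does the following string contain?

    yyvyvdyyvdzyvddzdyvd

Sliding a length-3 window over the 20 characters (18 positions):
  position 4–6: yvd
  position 8–10: yvd
  position 12–14: yvd
  position 18–20: yvd

4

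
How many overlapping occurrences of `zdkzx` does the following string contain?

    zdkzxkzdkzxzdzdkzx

3

Sliding a length-5 window over the 18 characters (14 positions):
  position 1–5: zdkzx
  position 7–11: zdkzx
  position 14–18: zdkzx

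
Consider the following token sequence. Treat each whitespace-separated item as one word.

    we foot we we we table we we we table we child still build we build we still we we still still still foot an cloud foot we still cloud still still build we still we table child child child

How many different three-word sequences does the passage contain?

32

40 tokens → 38 trigram windows in total.
Repeated trigrams (each contributes count−1 duplicates):
  build we still: 2
  still build we: 2
  we still we: 2
  we table we: 2
  we we table: 2
  we we we: 2
6 duplicate windows → 38 − 6 = 32 distinct.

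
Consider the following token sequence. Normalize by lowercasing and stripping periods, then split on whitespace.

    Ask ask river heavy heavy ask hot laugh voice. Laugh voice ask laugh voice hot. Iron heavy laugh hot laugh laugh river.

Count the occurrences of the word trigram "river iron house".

0

Scanning the 20 overlapping trigram windows for "river iron house":
  (none found)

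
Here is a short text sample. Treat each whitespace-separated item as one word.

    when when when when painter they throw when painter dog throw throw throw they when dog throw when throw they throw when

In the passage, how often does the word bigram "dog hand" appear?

0

Scanning the 21 overlapping bigram windows for "dog hand":
  (none found)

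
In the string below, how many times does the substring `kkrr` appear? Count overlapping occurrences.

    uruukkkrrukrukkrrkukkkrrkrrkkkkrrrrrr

Sliding a length-4 window over the 37 characters (34 positions):
  position 6–9: kkrr
  position 14–17: kkrr
  position 21–24: kkrr
  position 30–33: kkrr

4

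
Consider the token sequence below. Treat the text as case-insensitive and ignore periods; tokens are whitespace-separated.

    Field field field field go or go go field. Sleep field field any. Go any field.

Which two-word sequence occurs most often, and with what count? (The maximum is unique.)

"field field", 4 times

Bigram frequencies (highest first):
  field field: 4
  field go: 1
  go or: 1
  or go: 1
  go go: 1
  go field: 1
  … (6 more, each ≤ 1)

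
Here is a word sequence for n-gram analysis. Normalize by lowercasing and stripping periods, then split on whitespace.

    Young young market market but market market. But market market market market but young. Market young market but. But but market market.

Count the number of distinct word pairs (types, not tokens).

22 tokens → 21 bigram windows in total.
Repeated bigrams (each contributes count−1 duplicates):
  market market: 6
  market but: 4
  but market: 3
  young market: 3
  but but: 2
13 duplicate windows → 21 − 13 = 8 distinct.

8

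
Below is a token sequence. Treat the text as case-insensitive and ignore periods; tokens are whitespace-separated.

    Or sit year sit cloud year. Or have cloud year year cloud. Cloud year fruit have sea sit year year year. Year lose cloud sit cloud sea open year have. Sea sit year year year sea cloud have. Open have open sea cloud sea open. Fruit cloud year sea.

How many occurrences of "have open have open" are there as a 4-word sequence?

1

Scanning the 46 overlapping 4-gram windows for "have open have open":
  position 38–41: have open have open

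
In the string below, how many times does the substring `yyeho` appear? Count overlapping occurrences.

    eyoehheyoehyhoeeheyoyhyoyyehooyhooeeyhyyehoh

Sliding a length-5 window over the 44 characters (40 positions):
  position 25–29: yyeho
  position 39–43: yyeho

2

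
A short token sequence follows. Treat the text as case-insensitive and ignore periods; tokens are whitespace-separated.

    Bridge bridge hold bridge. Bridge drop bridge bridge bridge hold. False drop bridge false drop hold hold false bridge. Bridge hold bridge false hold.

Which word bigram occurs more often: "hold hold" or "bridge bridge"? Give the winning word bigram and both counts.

"bridge bridge" (5 vs 1)

"hold hold": 1 occurrence
"bridge bridge": 5 occurrences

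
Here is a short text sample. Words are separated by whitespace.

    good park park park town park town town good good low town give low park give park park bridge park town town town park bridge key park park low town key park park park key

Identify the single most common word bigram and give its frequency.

"park park", 6 times

Bigram frequencies (highest first):
  park park: 6
  park town: 3
  town town: 3
  town park: 2
  low town: 2
  park bridge: 2
  … (15 more, each ≤ 2)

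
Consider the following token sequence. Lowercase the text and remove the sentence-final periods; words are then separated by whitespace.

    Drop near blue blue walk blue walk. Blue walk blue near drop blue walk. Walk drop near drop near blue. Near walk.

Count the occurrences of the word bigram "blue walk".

4

Scanning the 21 overlapping bigram windows for "blue walk":
  position 4–5: blue walk
  position 6–7: blue walk
  position 8–9: blue walk
  position 13–14: blue walk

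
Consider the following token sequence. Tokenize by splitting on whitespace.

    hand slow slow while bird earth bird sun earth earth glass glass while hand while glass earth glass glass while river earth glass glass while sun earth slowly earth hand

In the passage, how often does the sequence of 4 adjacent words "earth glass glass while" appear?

Scanning the 27 overlapping 4-gram windows for "earth glass glass while":
  position 10–13: earth glass glass while
  position 17–20: earth glass glass while
  position 22–25: earth glass glass while

3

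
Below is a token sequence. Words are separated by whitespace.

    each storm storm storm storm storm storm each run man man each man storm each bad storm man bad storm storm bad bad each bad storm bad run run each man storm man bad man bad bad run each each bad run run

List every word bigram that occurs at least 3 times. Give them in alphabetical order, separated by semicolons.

Bigram counts meeting the condition (at least 3 times):
  bad run: 3
  bad storm: 3
  each bad: 3
  man bad: 3
  storm storm: 6

bad run; bad storm; each bad; man bad; storm storm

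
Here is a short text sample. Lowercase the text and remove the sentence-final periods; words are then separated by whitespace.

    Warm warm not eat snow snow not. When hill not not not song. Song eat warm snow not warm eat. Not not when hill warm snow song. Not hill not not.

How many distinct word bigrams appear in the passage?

31 tokens → 30 bigram windows in total.
Repeated bigrams (each contributes count−1 duplicates):
  not not: 4
  hill not: 2
  not when: 2
  snow not: 2
  warm snow: 2
  when hill: 2
8 duplicate windows → 30 − 8 = 22 distinct.

22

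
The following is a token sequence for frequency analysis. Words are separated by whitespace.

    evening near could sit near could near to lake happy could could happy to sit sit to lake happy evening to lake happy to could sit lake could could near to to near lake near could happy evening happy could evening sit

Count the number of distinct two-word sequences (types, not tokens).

42 tokens → 41 bigram windows in total.
Repeated bigrams (each contributes count−1 duplicates):
  lake happy: 3
  near could: 3
  to lake: 3
  could could: 2
  could happy: 2
  could near: 2
  could sit: 2
  happy could: 2
  … (3 more repeated)
14 duplicate windows → 41 − 14 = 27 distinct.

27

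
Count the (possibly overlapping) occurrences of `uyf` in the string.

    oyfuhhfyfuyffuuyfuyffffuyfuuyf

5

Sliding a length-3 window over the 30 characters (28 positions):
  position 10–12: uyf
  position 15–17: uyf
  position 18–20: uyf
  position 24–26: uyf
  position 28–30: uyf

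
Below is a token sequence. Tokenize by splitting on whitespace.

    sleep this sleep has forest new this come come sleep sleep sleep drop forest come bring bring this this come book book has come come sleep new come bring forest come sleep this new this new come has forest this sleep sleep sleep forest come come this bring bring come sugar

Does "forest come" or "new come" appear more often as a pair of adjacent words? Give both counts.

"forest come": 3 occurrences
"new come": 2 occurrences

"forest come" (3 vs 2)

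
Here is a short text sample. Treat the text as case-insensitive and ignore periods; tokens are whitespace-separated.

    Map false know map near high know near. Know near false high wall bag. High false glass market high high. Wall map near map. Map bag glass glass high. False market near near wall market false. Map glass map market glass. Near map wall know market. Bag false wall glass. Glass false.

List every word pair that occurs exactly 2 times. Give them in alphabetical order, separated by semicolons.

glass glass; high false; high wall; know near; map near; near map

Bigram counts meeting the condition (exactly 2 times):
  glass glass: 2
  high false: 2
  high wall: 2
  know near: 2
  map near: 2
  near map: 2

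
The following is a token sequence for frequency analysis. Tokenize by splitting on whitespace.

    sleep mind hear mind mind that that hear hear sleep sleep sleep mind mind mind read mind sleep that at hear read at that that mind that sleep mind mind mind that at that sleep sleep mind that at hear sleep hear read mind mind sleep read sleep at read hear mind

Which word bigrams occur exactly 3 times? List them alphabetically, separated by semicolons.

Bigram counts meeting the condition (exactly 3 times):
  sleep sleep: 3
  that at: 3

sleep sleep; that at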